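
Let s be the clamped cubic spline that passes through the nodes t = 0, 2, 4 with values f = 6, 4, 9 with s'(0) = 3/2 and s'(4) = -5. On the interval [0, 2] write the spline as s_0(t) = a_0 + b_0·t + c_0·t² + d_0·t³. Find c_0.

-4

Let m_i = s''(x_i). Step sizes h_i = 2, 2; slopes of the chords Δ_i = (y_(i+1) - y_i)/h_i = -1, 5/2.
  2·m_0 + 8·m_1 + 2·m_2 = 6(Δ_1 - Δ_0) = 21
Clamped end conditions give two more equations: 2h_0·m_0 + h_0·m_1 = 6(Δ_0 - s'(0)) = -15 and h_1·m_1 + 2h_1·m_2 = 6(s'(4) - Δ_1) = -45.
Hence m_0 = -8, m_1 = 17/2, m_2 = -31/2.
On [0, 2], with s_0(t) = a_0 + b_0·t + c_0·t² + d_0·t³: c_0 = m_0/2 = -4, d_0 = (m_1 - m_0)/(6h_0) = 11/8, b_0 = Δ_0 - h_0(2m_0 + m_1)/6 = 3/2.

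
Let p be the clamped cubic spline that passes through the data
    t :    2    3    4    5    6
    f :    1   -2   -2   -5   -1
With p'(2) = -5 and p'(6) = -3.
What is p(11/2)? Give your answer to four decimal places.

Let M_i = p''(x_i). Step sizes h_i = 1, 1, 1, 1; slopes of the chords Δ_i = (y_(i+1) - y_i)/h_i = -3, 0, -3, 4.
  1·M_0 + 4·M_1 + 1·M_2 = 6(Δ_1 - Δ_0) = 18
  1·M_1 + 4·M_2 + 1·M_3 = 6(Δ_2 - Δ_1) = -18
  1·M_2 + 4·M_3 + 1·M_4 = 6(Δ_3 - Δ_2) = 42
Clamped end conditions give two more equations: 2h_0·M_0 + h_0·M_1 = 6(Δ_0 - p'(2)) = 12 and h_3·M_3 + 2h_3·M_4 = 6(p'(6) - Δ_3) = -42.
Forward elimination and back-substitution give M_0 = 37/14, M_1 = 47/7, M_2 = -23/2, M_3 = 149/7, M_4 = -443/14.
On [5, 6], p(t) = -5 + 61/28·(t - 5) + 149/14·(t - 5)² - 247/28·(t - 5)³.
With (t - 5) = 1/2: p(11/2) = -527/224.

-2.3527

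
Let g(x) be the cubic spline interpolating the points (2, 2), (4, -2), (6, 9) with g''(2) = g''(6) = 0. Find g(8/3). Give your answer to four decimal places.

-0.4444

Write M_i for g''(x_i). With h_i = 2, 2 and divided differences Δ_i = -2, 11/2, the continuity of g' gives the tridiagonal system
  2·M_0 + 8·M_1 + 2·M_2 = 6(Δ_1 - Δ_0) = 45
Natural end conditions: M_0 = M_2 = 0.
Solving: M_0 = 0, M_1 = 45/8, M_2 = 0.
On [2, 4], g(x) = 2 - 31/8·(x - 2) + 0·(x - 2)² + 15/32·(x - 2)³.
With (x - 2) = 2/3: g(8/3) = -4/9.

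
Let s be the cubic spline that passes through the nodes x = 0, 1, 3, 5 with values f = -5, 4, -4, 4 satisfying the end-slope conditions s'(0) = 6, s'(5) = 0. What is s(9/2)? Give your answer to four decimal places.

Put M_i = s'' at the i-th knot. Here h = (1, 2, 2) and Δ = (9, -4, 4), so the interior equations h_(i-1)·M_(i-1) + 2(h_(i-1)+h_i)·M_i + h_i·M_(i+1) = 6(Δ_i − Δ_(i-1)) read
  1·M_0 + 6·M_1 + 2·M_2 = 6(Δ_1 - Δ_0) = -78
  2·M_1 + 8·M_2 + 2·M_3 = 6(Δ_2 - Δ_1) = 48
Clamped end conditions give two more equations: 2h_0·M_0 + h_0·M_1 = 6(Δ_0 - s'(0)) = 18 and h_2·M_2 + 2h_2·M_3 = 6(s'(5) - Δ_2) = -24.
Forward elimination and back-substitution give M_0 = 450/23, M_1 = -486/23, M_2 = 336/23, M_3 = -306/23.
On [3, 5], s(x) = -4 - 30/23·(x - 3) + 168/23·(x - 3)² - 107/46·(x - 3)³.
With (x - 3) = 3/2: s(9/2) = 967/368.

2.6277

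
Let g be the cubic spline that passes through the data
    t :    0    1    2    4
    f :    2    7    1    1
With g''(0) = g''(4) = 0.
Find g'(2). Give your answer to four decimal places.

With M_i denoting the second derivative at x_i, h_i = 1, 1, 2, and Δ_i = (y_(i+1) − y_i)/h_i = 5, -6, 0:
  1·M_0 + 4·M_1 + 1·M_2 = 6(Δ_1 - Δ_0) = -66
  1·M_1 + 6·M_2 + 2·M_3 = 6(Δ_2 - Δ_1) = 36
Natural end conditions: M_0 = M_3 = 0.
Solving: M_0 = 0, M_1 = -432/23, M_2 = 210/23, M_3 = 0.
On [2, 4], g'(t) = b_2 + 2c_2·(t - 2) + 3d_2·(t - 2)² with b_2 = Δ_2 - h_2(2M_2 + M_3)/6 = -140/23, c_2 = M_2/2 = 105/23, d_2 = (M_3 - M_2)/(6h_2) = -35/46. So g'(2) = -140/23.

-6.0870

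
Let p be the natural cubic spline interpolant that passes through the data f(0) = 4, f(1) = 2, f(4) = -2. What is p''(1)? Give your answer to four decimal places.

0.5000

Put M_i = p'' at the i-th knot. Here h = (1, 3) and Δ = (-2, -4/3), so the interior equations h_(i-1)·M_(i-1) + 2(h_(i-1)+h_i)·M_i + h_i·M_(i+1) = 6(Δ_i − Δ_(i-1)) read
  1·M_0 + 8·M_1 + 3·M_2 = 6(Δ_1 - Δ_0) = 4
Natural end conditions: M_0 = M_2 = 0.
Solving the tridiagonal system: M_0 = 0, M_1 = 1/2, M_2 = 0.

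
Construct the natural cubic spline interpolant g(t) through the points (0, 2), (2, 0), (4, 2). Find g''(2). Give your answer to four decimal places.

Put m_i = g'' at the i-th knot. Here h = (2, 2) and Δ = (-1, 1), so the interior equations h_(i-1)·m_(i-1) + 2(h_(i-1)+h_i)·m_i + h_i·m_(i+1) = 6(Δ_i − Δ_(i-1)) read
  2·m_0 + 8·m_1 + 2·m_2 = 6(Δ_1 - Δ_0) = 12
Natural end conditions: m_0 = m_2 = 0.
Forward elimination and back-substitution give m_0 = 0, m_1 = 3/2, m_2 = 0.

1.5000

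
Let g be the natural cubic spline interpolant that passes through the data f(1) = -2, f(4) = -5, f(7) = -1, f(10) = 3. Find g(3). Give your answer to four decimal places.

-4.6914

With m_i denoting the second derivative at x_i, h_i = 3, 3, 3, and Δ_i = (y_(i+1) − y_i)/h_i = -1, 4/3, 4/3:
  3·m_0 + 12·m_1 + 3·m_2 = 6(Δ_1 - Δ_0) = 14
  3·m_1 + 12·m_2 + 3·m_3 = 6(Δ_2 - Δ_1) = 0
Natural end conditions: m_0 = m_3 = 0.
Solving the tridiagonal system: m_0 = 0, m_1 = 56/45, m_2 = -14/45, m_3 = 0.
On [1, 4], g(x) = -2 - 73/45·(x - 1) + 0·(x - 1)² + 28/405·(x - 1)³.
With (x - 1) = 2: g(3) = -380/81.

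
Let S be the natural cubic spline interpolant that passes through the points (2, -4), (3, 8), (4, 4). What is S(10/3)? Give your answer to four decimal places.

8.1481

With M_i denoting the second derivative at x_i, h_i = 1, 1, and Δ_i = (y_(i+1) − y_i)/h_i = 12, -4:
  1·M_0 + 4·M_1 + 1·M_2 = 6(Δ_1 - Δ_0) = -96
Natural end conditions: M_0 = M_2 = 0.
Forward elimination and back-substitution give M_0 = 0, M_1 = -24, M_2 = 0.
On [3, 4], S(t) = 8 + 4·(t - 3) - 12·(t - 3)² + 4·(t - 3)³.
With (t - 3) = 1/3: S(10/3) = 220/27.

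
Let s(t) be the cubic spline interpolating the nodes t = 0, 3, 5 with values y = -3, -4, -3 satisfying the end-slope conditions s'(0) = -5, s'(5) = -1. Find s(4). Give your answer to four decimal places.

-2.8625

Let σ_i = s''(x_i). Step sizes h_i = 3, 2; slopes of the chords Δ_i = (y_(i+1) - y_i)/h_i = -1/3, 1/2.
  3·σ_0 + 10·σ_1 + 2·σ_2 = 6(Δ_1 - Δ_0) = 5
Clamped end conditions give two more equations: 2h_0·σ_0 + h_0·σ_1 = 6(Δ_0 - s'(0)) = 28 and h_1·σ_1 + 2h_1·σ_2 = 6(s'(5) - Δ_1) = -9.
Hence σ_0 = 149/30, σ_1 = -3/5, σ_2 = -39/20.
On [3, 5], s(t) = -4 + 31/20·(t - 3) - 3/10·(t - 3)² - 9/80·(t - 3)³.
With (t - 3) = 1: s(4) = -229/80.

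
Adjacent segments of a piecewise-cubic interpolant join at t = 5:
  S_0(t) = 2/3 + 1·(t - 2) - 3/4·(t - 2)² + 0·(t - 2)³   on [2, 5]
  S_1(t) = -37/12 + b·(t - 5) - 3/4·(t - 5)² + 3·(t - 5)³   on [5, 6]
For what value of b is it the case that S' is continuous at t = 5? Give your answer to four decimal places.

S_0'(t) = 1 - 3/2·(t - 2) + 0·(t - 2)², so S_0'(5) = -7/2. On the right, S_1'(5) = b, so b = -7/2.

-3.5000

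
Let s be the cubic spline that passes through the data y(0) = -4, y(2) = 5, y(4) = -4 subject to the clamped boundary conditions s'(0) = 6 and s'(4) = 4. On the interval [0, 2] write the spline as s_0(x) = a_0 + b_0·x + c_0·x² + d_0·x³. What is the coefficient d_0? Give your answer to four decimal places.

-1.3750

Write M_i for s''(x_i). With h_i = 2, 2 and divided differences Δ_i = 9/2, -9/2, the continuity of s' gives the tridiagonal system
  2·M_0 + 8·M_1 + 2·M_2 = 6(Δ_1 - Δ_0) = -54
Clamped end conditions give two more equations: 2h_0·M_0 + h_0·M_1 = 6(Δ_0 - s'(0)) = -9 and h_1·M_1 + 2h_1·M_2 = 6(s'(4) - Δ_1) = 51.
Solving the tridiagonal system: M_0 = 4, M_1 = -25/2, M_2 = 19.
On [0, 2], with s_0(x) = a_0 + b_0·x + c_0·x² + d_0·x³: c_0 = M_0/2 = 2, d_0 = (M_1 - M_0)/(6h_0) = -11/8, b_0 = Δ_0 - h_0(2M_0 + M_1)/6 = 6.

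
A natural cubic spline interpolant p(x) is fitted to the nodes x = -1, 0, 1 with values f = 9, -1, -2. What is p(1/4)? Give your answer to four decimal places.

-1.9883

With m_i denoting the second derivative at x_i, h_i = 1, 1, and Δ_i = (y_(i+1) − y_i)/h_i = -10, -1:
  1·m_0 + 4·m_1 + 1·m_2 = 6(Δ_1 - Δ_0) = 54
Natural end conditions: m_0 = m_2 = 0.
Hence m_0 = 0, m_1 = 27/2, m_2 = 0.
On [0, 1], p(x) = -1 - 11/2·x + 27/4·x² - 9/4·x³.
With x = 1/4: p(1/4) = -509/256.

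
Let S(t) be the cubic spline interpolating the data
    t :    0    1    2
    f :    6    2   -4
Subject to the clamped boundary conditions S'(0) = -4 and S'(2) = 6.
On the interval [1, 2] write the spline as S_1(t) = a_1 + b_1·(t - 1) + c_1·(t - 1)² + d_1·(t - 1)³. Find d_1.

10

Put M_i = S'' at the i-th knot. Here h = (1, 1) and Δ = (-4, -6), so the interior equations h_(i-1)·M_(i-1) + 2(h_(i-1)+h_i)·M_i + h_i·M_(i+1) = 6(Δ_i − Δ_(i-1)) read
  1·M_0 + 4·M_1 + 1·M_2 = 6(Δ_1 - Δ_0) = -12
Clamped end conditions give two more equations: 2h_0·M_0 + h_0·M_1 = 6(Δ_0 - S'(0)) = 0 and h_1·M_1 + 2h_1·M_2 = 6(S'(2) - Δ_1) = 72.
Solving: M_0 = 8, M_1 = -16, M_2 = 44.
On [1, 2], with S_1(t) = a_1 + b_1·(t - 1) + c_1·(t - 1)² + d_1·(t - 1)³: c_1 = M_1/2 = -8, d_1 = (M_2 - M_1)/(6h_1) = 10, b_1 = Δ_1 - h_1(2M_1 + M_2)/6 = -8.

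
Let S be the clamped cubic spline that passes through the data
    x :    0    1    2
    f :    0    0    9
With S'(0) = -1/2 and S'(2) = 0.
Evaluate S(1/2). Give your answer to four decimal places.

Write M_i for S''(x_i). With h_i = 1, 1 and divided differences Δ_i = 0, 9, the continuity of S' gives the tridiagonal system
  1·M_0 + 4·M_1 + 1·M_2 = 6(Δ_1 - Δ_0) = 54
Clamped end conditions give two more equations: 2h_0·M_0 + h_0·M_1 = 6(Δ_0 - S'(0)) = 3 and h_1·M_1 + 2h_1·M_2 = 6(S'(2) - Δ_1) = -54.
Hence M_0 = -47/4, M_1 = 53/2, M_2 = -161/4.
On [0, 1], S(x) = 0 - 1/2·x - 47/8·x² + 51/8·x³.
With x = 1/2: S(1/2) = -59/64.

-0.9219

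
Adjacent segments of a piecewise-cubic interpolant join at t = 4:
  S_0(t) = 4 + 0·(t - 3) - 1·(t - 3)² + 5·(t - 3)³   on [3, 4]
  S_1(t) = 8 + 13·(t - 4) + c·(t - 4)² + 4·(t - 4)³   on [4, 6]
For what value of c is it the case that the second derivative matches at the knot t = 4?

14

S_0''(t) = -2 + 30·(t - 3), so S_0''(4) = 28. On the right, S_1''(4) = 2c, so c = 14.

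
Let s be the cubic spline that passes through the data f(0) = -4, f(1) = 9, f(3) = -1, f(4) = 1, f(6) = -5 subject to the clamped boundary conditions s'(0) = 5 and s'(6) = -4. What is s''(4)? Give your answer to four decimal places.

Write m_i for s''(x_i). With h_i = 1, 2, 1, 2 and divided differences Δ_i = 13, -5, 2, -3, the continuity of s' gives the tridiagonal system
  1·m_0 + 6·m_1 + 2·m_2 = 6(Δ_1 - Δ_0) = -108
  2·m_1 + 6·m_2 + 1·m_3 = 6(Δ_2 - Δ_1) = 42
  1·m_2 + 6·m_3 + 2·m_4 = 6(Δ_3 - Δ_2) = -30
Clamped end conditions give two more equations: 2h_0·m_0 + h_0·m_1 = 6(Δ_0 - s'(0)) = 48 and h_3·m_3 + 2h_3·m_4 = 6(s'(6) - Δ_3) = -6.
Solving the tridiagonal system: m_0 = 1222/31, m_1 = -956/31, m_2 = 583/31, m_3 = -284/31, m_4 = 191/62.

-9.1613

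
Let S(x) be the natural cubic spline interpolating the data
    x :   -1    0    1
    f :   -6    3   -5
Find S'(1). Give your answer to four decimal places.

Let M_i = S''(x_i). Step sizes h_i = 1, 1; slopes of the chords Δ_i = (y_(i+1) - y_i)/h_i = 9, -8.
  1·M_0 + 4·M_1 + 1·M_2 = 6(Δ_1 - Δ_0) = -102
Natural end conditions: M_0 = M_2 = 0.
Solving the tridiagonal system: M_0 = 0, M_1 = -51/2, M_2 = 0.
On [0, 1], S'(x) = b_1 + 2c_1·x + 3d_1·x² with b_1 = Δ_1 - h_1(2M_1 + M_2)/6 = 1/2, c_1 = M_1/2 = -51/4, d_1 = (M_2 - M_1)/(6h_1) = 17/4. So S'(1) = -49/4.

-12.2500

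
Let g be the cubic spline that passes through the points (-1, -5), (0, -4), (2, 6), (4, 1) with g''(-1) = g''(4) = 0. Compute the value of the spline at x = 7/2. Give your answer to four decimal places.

3.3793

Put M_i = g'' at the i-th knot. Here h = (1, 2, 2) and Δ = (1, 5, -5/2), so the interior equations h_(i-1)·M_(i-1) + 2(h_(i-1)+h_i)·M_i + h_i·M_(i+1) = 6(Δ_i − Δ_(i-1)) read
  1·M_0 + 6·M_1 + 2·M_2 = 6(Δ_1 - Δ_0) = 24
  2·M_1 + 8·M_2 + 2·M_3 = 6(Δ_2 - Δ_1) = -45
Natural end conditions: M_0 = M_3 = 0.
Solving: M_0 = 0, M_1 = 141/22, M_2 = -159/22, M_3 = 0.
On [2, 4], g(x) = 6 + 51/22·(x - 2) - 159/44·(x - 2)² + 53/88·(x - 2)³.
With (x - 2) = 3/2: g(7/2) = 2379/704.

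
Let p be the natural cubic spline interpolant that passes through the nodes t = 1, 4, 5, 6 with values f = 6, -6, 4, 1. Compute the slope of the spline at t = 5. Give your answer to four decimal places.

Put m_i = p'' at the i-th knot. Here h = (3, 1, 1) and Δ = (-4, 10, -3), so the interior equations h_(i-1)·m_(i-1) + 2(h_(i-1)+h_i)·m_i + h_i·m_(i+1) = 6(Δ_i − Δ_(i-1)) read
  3·m_0 + 8·m_1 + 1·m_2 = 6(Δ_1 - Δ_0) = 84
  1·m_1 + 4·m_2 + 1·m_3 = 6(Δ_2 - Δ_1) = -78
Natural end conditions: m_0 = m_3 = 0.
Solving the tridiagonal system: m_0 = 0, m_1 = 414/31, m_2 = -708/31, m_3 = 0.
On [5, 6], p'(t) = b_2 + 2c_2·(t - 5) + 3d_2·(t - 5)² with b_2 = Δ_2 - h_2(2m_2 + m_3)/6 = 143/31, c_2 = m_2/2 = -354/31, d_2 = (m_3 - m_2)/(6h_2) = 118/31. So p'(5) = 143/31.

4.6129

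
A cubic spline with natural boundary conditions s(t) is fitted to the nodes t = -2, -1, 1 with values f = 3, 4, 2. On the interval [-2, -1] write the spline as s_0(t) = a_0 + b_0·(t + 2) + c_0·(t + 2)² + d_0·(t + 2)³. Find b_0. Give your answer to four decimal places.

1.3333

Let M_i = s''(x_i). Step sizes h_i = 1, 2; slopes of the chords Δ_i = (y_(i+1) - y_i)/h_i = 1, -1.
  1·M_0 + 6·M_1 + 2·M_2 = 6(Δ_1 - Δ_0) = -12
Natural end conditions: M_0 = M_2 = 0.
Solving: M_0 = 0, M_1 = -2, M_2 = 0.
On [-2, -1], with s_0(t) = a_0 + b_0·(t + 2) + c_0·(t + 2)² + d_0·(t + 2)³: c_0 = M_0/2 = 0, d_0 = (M_1 - M_0)/(6h_0) = -1/3, b_0 = Δ_0 - h_0(2M_0 + M_1)/6 = 4/3.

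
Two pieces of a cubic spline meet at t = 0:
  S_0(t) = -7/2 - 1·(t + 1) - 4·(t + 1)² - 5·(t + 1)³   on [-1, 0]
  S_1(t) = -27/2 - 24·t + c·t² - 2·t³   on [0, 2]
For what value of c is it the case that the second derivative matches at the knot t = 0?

-19

S_0''(t) = -8 - 30·(t + 1), so S_0''(0) = -38. On the right, S_1''(0) = 2c, so c = -19.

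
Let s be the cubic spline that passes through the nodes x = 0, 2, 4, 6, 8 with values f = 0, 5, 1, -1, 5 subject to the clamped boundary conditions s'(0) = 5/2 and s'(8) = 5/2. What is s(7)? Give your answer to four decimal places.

Put M_i = s'' at the i-th knot. Here h = (2, 2, 2, 2) and Δ = (5/2, -2, -1, 3), so the interior equations h_(i-1)·M_(i-1) + 2(h_(i-1)+h_i)·M_i + h_i·M_(i+1) = 6(Δ_i − Δ_(i-1)) read
  2·M_0 + 8·M_1 + 2·M_2 = 6(Δ_1 - Δ_0) = -27
  2·M_1 + 8·M_2 + 2·M_3 = 6(Δ_2 - Δ_1) = 6
  2·M_2 + 8·M_3 + 2·M_4 = 6(Δ_3 - Δ_2) = 24
Clamped end conditions give two more equations: 2h_0·M_0 + h_0·M_1 = 6(Δ_0 - s'(0)) = 0 and h_3·M_3 + 2h_3·M_4 = 6(s'(8) - Δ_3) = -3.
Forward elimination and back-substitution give M_0 = 33/16, M_1 = -33/8, M_2 = 15/16, M_3 = 27/8, M_4 = -39/16.
On [6, 8], s(x) = -1 + 25/16·(x - 6) + 27/16·(x - 6)² - 31/64·(x - 6)³.
With (x - 6) = 1: s(7) = 113/64.

1.7656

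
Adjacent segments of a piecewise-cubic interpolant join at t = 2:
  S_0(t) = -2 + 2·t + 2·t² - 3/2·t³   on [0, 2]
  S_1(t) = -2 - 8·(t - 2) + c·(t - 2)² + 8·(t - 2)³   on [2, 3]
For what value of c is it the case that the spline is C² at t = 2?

S_0''(t) = 4 - 9·t, so S_0''(2) = -14. On the right, S_1''(2) = 2c, so c = -7.

-7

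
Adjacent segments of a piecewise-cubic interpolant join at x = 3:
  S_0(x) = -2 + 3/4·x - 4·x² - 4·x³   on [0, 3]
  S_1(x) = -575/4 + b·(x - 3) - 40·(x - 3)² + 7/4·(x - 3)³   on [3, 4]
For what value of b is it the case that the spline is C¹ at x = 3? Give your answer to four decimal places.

-131.2500

S_0'(x) = 3/4 - 8·x - 12·x², so S_0'(3) = -525/4. On the right, S_1'(3) = b, so b = -525/4.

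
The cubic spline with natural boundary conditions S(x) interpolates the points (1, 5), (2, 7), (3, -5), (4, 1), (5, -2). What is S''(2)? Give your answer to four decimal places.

-31.1786

With M_i denoting the second derivative at x_i, h_i = 1, 1, 1, 1, and Δ_i = (y_(i+1) − y_i)/h_i = 2, -12, 6, -3:
  1·M_0 + 4·M_1 + 1·M_2 = 6(Δ_1 - Δ_0) = -84
  1·M_1 + 4·M_2 + 1·M_3 = 6(Δ_2 - Δ_1) = 108
  1·M_2 + 4·M_3 + 1·M_4 = 6(Δ_3 - Δ_2) = -54
Natural end conditions: M_0 = M_4 = 0.
Solving: M_0 = 0, M_1 = -873/28, M_2 = 285/7, M_3 = -663/28, M_4 = 0.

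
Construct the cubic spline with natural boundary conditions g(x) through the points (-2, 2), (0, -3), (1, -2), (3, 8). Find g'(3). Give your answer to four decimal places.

6.1714

Let σ_i = g''(x_i). Step sizes h_i = 2, 1, 2; slopes of the chords Δ_i = (y_(i+1) - y_i)/h_i = -5/2, 1, 5.
  2·σ_0 + 6·σ_1 + 1·σ_2 = 6(Δ_1 - Δ_0) = 21
  1·σ_1 + 6·σ_2 + 2·σ_3 = 6(Δ_2 - Δ_1) = 24
Natural end conditions: σ_0 = σ_3 = 0.
Solving: σ_0 = 0, σ_1 = 102/35, σ_2 = 123/35, σ_3 = 0.
On [1, 3], g'(x) = b_2 + 2c_2·(x - 1) + 3d_2·(x - 1)² with b_2 = Δ_2 - h_2(2σ_2 + σ_3)/6 = 93/35, c_2 = σ_2/2 = 123/70, d_2 = (σ_3 - σ_2)/(6h_2) = -41/140. So g'(3) = 216/35.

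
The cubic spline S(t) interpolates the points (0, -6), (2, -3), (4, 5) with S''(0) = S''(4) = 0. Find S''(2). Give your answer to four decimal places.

Put m_i = S'' at the i-th knot. Here h = (2, 2) and Δ = (3/2, 4), so the interior equations h_(i-1)·m_(i-1) + 2(h_(i-1)+h_i)·m_i + h_i·m_(i+1) = 6(Δ_i − Δ_(i-1)) read
  2·m_0 + 8·m_1 + 2·m_2 = 6(Δ_1 - Δ_0) = 15
Natural end conditions: m_0 = m_2 = 0.
Hence m_0 = 0, m_1 = 15/8, m_2 = 0.

1.8750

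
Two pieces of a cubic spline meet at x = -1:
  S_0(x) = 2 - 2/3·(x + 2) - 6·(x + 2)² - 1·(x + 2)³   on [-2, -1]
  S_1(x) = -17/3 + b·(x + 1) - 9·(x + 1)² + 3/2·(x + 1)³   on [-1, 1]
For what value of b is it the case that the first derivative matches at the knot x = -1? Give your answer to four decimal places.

S_0'(x) = -2/3 - 12·(x + 2) - 3·(x + 2)², so S_0'(-1) = -47/3. On the right, S_1'(-1) = b, so b = -47/3.

-15.6667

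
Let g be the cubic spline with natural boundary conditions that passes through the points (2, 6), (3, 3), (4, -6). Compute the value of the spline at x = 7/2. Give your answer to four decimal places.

-0.9375

Put M_i = g'' at the i-th knot. Here h = (1, 1) and Δ = (-3, -9), so the interior equations h_(i-1)·M_(i-1) + 2(h_(i-1)+h_i)·M_i + h_i·M_(i+1) = 6(Δ_i − Δ_(i-1)) read
  1·M_0 + 4·M_1 + 1·M_2 = 6(Δ_1 - Δ_0) = -36
Natural end conditions: M_0 = M_2 = 0.
Solving the tridiagonal system: M_0 = 0, M_1 = -9, M_2 = 0.
On [3, 4], g(x) = 3 - 6·(x - 3) - 9/2·(x - 3)² + 3/2·(x - 3)³.
With (x - 3) = 1/2: g(7/2) = -15/16.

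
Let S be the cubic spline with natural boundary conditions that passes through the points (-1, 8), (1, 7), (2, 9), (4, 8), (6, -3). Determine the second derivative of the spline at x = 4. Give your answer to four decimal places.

Let M_i = S''(x_i). Step sizes h_i = 2, 1, 2, 2; slopes of the chords Δ_i = (y_(i+1) - y_i)/h_i = -1/2, 2, -1/2, -11/2.
  2·M_0 + 6·M_1 + 1·M_2 = 6(Δ_1 - Δ_0) = 15
  1·M_1 + 6·M_2 + 2·M_3 = 6(Δ_2 - Δ_1) = -15
  2·M_2 + 8·M_3 + 2·M_4 = 6(Δ_3 - Δ_2) = -30
Natural end conditions: M_0 = M_4 = 0.
Hence M_0 = 0, M_1 = 45/16, M_2 = -15/8, M_3 = -105/32, M_4 = 0.

-3.2813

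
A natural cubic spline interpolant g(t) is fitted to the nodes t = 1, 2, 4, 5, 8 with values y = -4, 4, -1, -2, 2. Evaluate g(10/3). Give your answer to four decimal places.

1.7586

Put m_i = g'' at the i-th knot. Here h = (1, 2, 1, 3) and Δ = (8, -5/2, -1, 4/3), so the interior equations h_(i-1)·m_(i-1) + 2(h_(i-1)+h_i)·m_i + h_i·m_(i+1) = 6(Δ_i − Δ_(i-1)) read
  1·m_0 + 6·m_1 + 2·m_2 = 6(Δ_1 - Δ_0) = -63
  2·m_1 + 6·m_2 + 1·m_3 = 6(Δ_2 - Δ_1) = 9
  1·m_2 + 8·m_3 + 3·m_4 = 6(Δ_3 - Δ_2) = 14
Natural end conditions: m_0 = m_4 = 0.
Solving: m_0 = 0, m_1 = -3077/250, m_2 = 678/125, m_3 = 134/125, m_4 = 0.
On [2, 4], g(t) = 4 + 2923/750·(t - 2) - 3077/500·(t - 2)² + 4433/3000·(t - 2)³.
With (t - 2) = 4/3: g(10/3) = 17806/10125.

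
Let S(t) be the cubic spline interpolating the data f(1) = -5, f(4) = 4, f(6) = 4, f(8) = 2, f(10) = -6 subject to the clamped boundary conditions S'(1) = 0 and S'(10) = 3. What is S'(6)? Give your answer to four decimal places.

-0.0870

Write σ_i for S''(x_i). With h_i = 3, 2, 2, 2 and divided differences Δ_i = 3, 0, -1, -4, the continuity of S' gives the tridiagonal system
  3·σ_0 + 10·σ_1 + 2·σ_2 = 6(Δ_1 - Δ_0) = -18
  2·σ_1 + 8·σ_2 + 2·σ_3 = 6(Δ_2 - Δ_1) = -6
  2·σ_2 + 8·σ_3 + 2·σ_4 = 6(Δ_3 - Δ_2) = -18
Clamped end conditions give two more equations: 2h_0·σ_0 + h_0·σ_1 = 6(Δ_0 - S'(1)) = 18 and h_3·σ_3 + 2h_3·σ_4 = 6(S'(10) - Δ_3) = 42.
Solving the tridiagonal system: σ_0 = 110/23, σ_1 = -82/23, σ_2 = 38/23, σ_3 = -139/23, σ_4 = 311/23.
On [6, 8], S'(t) = b_2 + 2c_2·(t - 6) + 3d_2·(t - 6)² with b_2 = Δ_2 - h_2(2σ_2 + σ_3)/6 = -2/23, c_2 = σ_2/2 = 19/23, d_2 = (σ_3 - σ_2)/(6h_2) = -59/92. So S'(6) = -2/23.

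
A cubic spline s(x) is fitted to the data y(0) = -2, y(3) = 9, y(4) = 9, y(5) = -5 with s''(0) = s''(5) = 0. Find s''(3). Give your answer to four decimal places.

Put M_i = s'' at the i-th knot. Here h = (3, 1, 1) and Δ = (11/3, 0, -14), so the interior equations h_(i-1)·M_(i-1) + 2(h_(i-1)+h_i)·M_i + h_i·M_(i+1) = 6(Δ_i − Δ_(i-1)) read
  3·M_0 + 8·M_1 + 1·M_2 = 6(Δ_1 - Δ_0) = -22
  1·M_1 + 4·M_2 + 1·M_3 = 6(Δ_2 - Δ_1) = -84
Natural end conditions: M_0 = M_3 = 0.
Solving the tridiagonal system: M_0 = 0, M_1 = -4/31, M_2 = -650/31, M_3 = 0.

-0.1290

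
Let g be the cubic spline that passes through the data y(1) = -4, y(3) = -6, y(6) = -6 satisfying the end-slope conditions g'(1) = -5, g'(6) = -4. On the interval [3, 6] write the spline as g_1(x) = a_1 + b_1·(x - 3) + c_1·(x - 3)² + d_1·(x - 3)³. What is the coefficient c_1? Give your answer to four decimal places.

0.4000

Put M_i = g'' at the i-th knot. Here h = (2, 3) and Δ = (-1, 0), so the interior equations h_(i-1)·M_(i-1) + 2(h_(i-1)+h_i)·M_i + h_i·M_(i+1) = 6(Δ_i − Δ_(i-1)) read
  2·M_0 + 10·M_1 + 3·M_2 = 6(Δ_1 - Δ_0) = 6
Clamped end conditions give two more equations: 2h_0·M_0 + h_0·M_1 = 6(Δ_0 - g'(1)) = 24 and h_1·M_1 + 2h_1·M_2 = 6(g'(6) - Δ_1) = -24.
Forward elimination and back-substitution give M_0 = 28/5, M_1 = 4/5, M_2 = -22/5.
On [3, 6], with g_1(x) = a_1 + b_1·(x - 3) + c_1·(x - 3)² + d_1·(x - 3)³: c_1 = M_1/2 = 2/5, d_1 = (M_2 - M_1)/(6h_1) = -13/45, b_1 = Δ_1 - h_1(2M_1 + M_2)/6 = 7/5.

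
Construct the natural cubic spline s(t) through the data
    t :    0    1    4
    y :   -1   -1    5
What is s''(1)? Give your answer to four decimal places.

Put m_i = s'' at the i-th knot. Here h = (1, 3) and Δ = (0, 2), so the interior equations h_(i-1)·m_(i-1) + 2(h_(i-1)+h_i)·m_i + h_i·m_(i+1) = 6(Δ_i − Δ_(i-1)) read
  1·m_0 + 8·m_1 + 3·m_2 = 6(Δ_1 - Δ_0) = 12
Natural end conditions: m_0 = m_2 = 0.
Solving the tridiagonal system: m_0 = 0, m_1 = 3/2, m_2 = 0.

1.5000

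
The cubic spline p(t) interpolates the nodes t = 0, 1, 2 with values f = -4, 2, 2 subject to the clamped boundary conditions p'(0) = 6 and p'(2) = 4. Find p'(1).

2

With m_i denoting the second derivative at x_i, h_i = 1, 1, and Δ_i = (y_(i+1) − y_i)/h_i = 6, 0:
  1·m_0 + 4·m_1 + 1·m_2 = 6(Δ_1 - Δ_0) = -36
Clamped end conditions give two more equations: 2h_0·m_0 + h_0·m_1 = 6(Δ_0 - p'(0)) = 0 and h_1·m_1 + 2h_1·m_2 = 6(p'(2) - Δ_1) = 24.
Solving: m_0 = 8, m_1 = -16, m_2 = 20.
On [1, 2], p'(t) = b_1 + 2c_1·(t - 1) + 3d_1·(t - 1)² with b_1 = Δ_1 - h_1(2m_1 + m_2)/6 = 2, c_1 = m_1/2 = -8, d_1 = (m_2 - m_1)/(6h_1) = 6. So p'(1) = 2.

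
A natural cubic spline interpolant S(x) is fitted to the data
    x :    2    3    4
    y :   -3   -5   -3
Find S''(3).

6

Put M_i = S'' at the i-th knot. Here h = (1, 1) and Δ = (-2, 2), so the interior equations h_(i-1)·M_(i-1) + 2(h_(i-1)+h_i)·M_i + h_i·M_(i+1) = 6(Δ_i − Δ_(i-1)) read
  1·M_0 + 4·M_1 + 1·M_2 = 6(Δ_1 - Δ_0) = 24
Natural end conditions: M_0 = M_2 = 0.
Hence M_0 = 0, M_1 = 6, M_2 = 0.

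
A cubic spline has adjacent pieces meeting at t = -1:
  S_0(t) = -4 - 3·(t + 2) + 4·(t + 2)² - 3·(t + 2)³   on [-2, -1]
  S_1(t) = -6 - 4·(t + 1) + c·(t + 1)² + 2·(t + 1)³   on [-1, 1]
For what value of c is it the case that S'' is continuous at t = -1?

S_0''(t) = 8 - 18·(t + 2), so S_0''(-1) = -10. On the right, S_1''(-1) = 2c, so c = -5.

-5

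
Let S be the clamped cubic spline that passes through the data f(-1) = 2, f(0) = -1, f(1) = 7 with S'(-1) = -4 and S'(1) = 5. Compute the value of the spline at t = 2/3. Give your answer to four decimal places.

Let σ_i = S''(x_i). Step sizes h_i = 1, 1; slopes of the chords Δ_i = (y_(i+1) - y_i)/h_i = -3, 8.
  1·σ_0 + 4·σ_1 + 1·σ_2 = 6(Δ_1 - Δ_0) = 66
Clamped end conditions give two more equations: 2h_0·σ_0 + h_0·σ_1 = 6(Δ_0 - S'(-1)) = 6 and h_1·σ_1 + 2h_1·σ_2 = 6(S'(1) - Δ_1) = -18.
Forward elimination and back-substitution give σ_0 = -9, σ_1 = 24, σ_2 = -21.
On [0, 1], S(t) = -1 + 7/2·t + 12·t² - 15/2·t³.
With t = 2/3: S(2/3) = 40/9.

4.4444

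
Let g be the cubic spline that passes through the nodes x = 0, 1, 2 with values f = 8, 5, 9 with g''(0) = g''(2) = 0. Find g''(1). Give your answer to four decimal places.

Write M_i for g''(x_i). With h_i = 1, 1 and divided differences Δ_i = -3, 4, the continuity of g' gives the tridiagonal system
  1·M_0 + 4·M_1 + 1·M_2 = 6(Δ_1 - Δ_0) = 42
Natural end conditions: M_0 = M_2 = 0.
Forward elimination and back-substitution give M_0 = 0, M_1 = 21/2, M_2 = 0.

10.5000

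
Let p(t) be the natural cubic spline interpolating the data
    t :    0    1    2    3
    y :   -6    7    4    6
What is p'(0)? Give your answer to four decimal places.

With M_i denoting the second derivative at x_i, h_i = 1, 1, 1, and Δ_i = (y_(i+1) − y_i)/h_i = 13, -3, 2:
  1·M_0 + 4·M_1 + 1·M_2 = 6(Δ_1 - Δ_0) = -96
  1·M_1 + 4·M_2 + 1·M_3 = 6(Δ_2 - Δ_1) = 30
Natural end conditions: M_0 = M_3 = 0.
Hence M_0 = 0, M_1 = -138/5, M_2 = 72/5, M_3 = 0.
On [0, 1], p'(t) = b_0 + 2c_0·t + 3d_0·t² with b_0 = Δ_0 - h_0(2M_0 + M_1)/6 = 88/5, c_0 = M_0/2 = 0, d_0 = (M_1 - M_0)/(6h_0) = -23/5. So p'(0) = 88/5.

17.6000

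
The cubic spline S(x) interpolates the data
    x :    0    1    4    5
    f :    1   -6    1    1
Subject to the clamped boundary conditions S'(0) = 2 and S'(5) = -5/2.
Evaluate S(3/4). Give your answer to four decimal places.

With σ_i denoting the second derivative at x_i, h_i = 1, 3, 1, and Δ_i = (y_(i+1) − y_i)/h_i = -7, 7/3, 0:
  1·σ_0 + 8·σ_1 + 3·σ_2 = 6(Δ_1 - Δ_0) = 56
  3·σ_1 + 8·σ_2 + 1·σ_3 = 6(Δ_2 - Δ_1) = -14
Clamped end conditions give two more equations: 2h_0·σ_0 + h_0·σ_1 = 6(Δ_0 - S'(0)) = -54 and h_2·σ_2 + 2h_2·σ_3 = 6(S'(5) - Δ_2) = -15.
Solving the tridiagonal system: σ_0 = -2129/63, σ_1 = 856/63, σ_2 = -397/63, σ_3 = -274/63.
On [0, 1], S(x) = 1 + 2·x - 2129/126·x² + 995/126·x³.
With x = 3/4: S(3/4) = -3291/896.

-3.6730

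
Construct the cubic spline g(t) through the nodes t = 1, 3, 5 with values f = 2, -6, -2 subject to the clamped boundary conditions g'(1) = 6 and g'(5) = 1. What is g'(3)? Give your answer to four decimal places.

-3.2500

Let M_i = g''(x_i). Step sizes h_i = 2, 2; slopes of the chords Δ_i = (y_(i+1) - y_i)/h_i = -4, 2.
  2·M_0 + 8·M_1 + 2·M_2 = 6(Δ_1 - Δ_0) = 36
Clamped end conditions give two more equations: 2h_0·M_0 + h_0·M_1 = 6(Δ_0 - g'(1)) = -60 and h_1·M_1 + 2h_1·M_2 = 6(g'(5) - Δ_1) = -6.
Hence M_0 = -83/4, M_1 = 23/2, M_2 = -29/4.
On [3, 5], g'(t) = b_1 + 2c_1·(t - 3) + 3d_1·(t - 3)² with b_1 = Δ_1 - h_1(2M_1 + M_2)/6 = -13/4, c_1 = M_1/2 = 23/4, d_1 = (M_2 - M_1)/(6h_1) = -25/16. So g'(3) = -13/4.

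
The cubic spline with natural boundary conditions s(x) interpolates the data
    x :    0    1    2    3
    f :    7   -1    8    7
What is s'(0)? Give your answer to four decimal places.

Let σ_i = s''(x_i). Step sizes h_i = 1, 1, 1; slopes of the chords Δ_i = (y_(i+1) - y_i)/h_i = -8, 9, -1.
  1·σ_0 + 4·σ_1 + 1·σ_2 = 6(Δ_1 - Δ_0) = 102
  1·σ_1 + 4·σ_2 + 1·σ_3 = 6(Δ_2 - Δ_1) = -60
Natural end conditions: σ_0 = σ_3 = 0.
Forward elimination and back-substitution give σ_0 = 0, σ_1 = 156/5, σ_2 = -114/5, σ_3 = 0.
On [0, 1], s'(x) = b_0 + 2c_0·x + 3d_0·x² with b_0 = Δ_0 - h_0(2σ_0 + σ_1)/6 = -66/5, c_0 = σ_0/2 = 0, d_0 = (σ_1 - σ_0)/(6h_0) = 26/5. So s'(0) = -66/5.

-13.2000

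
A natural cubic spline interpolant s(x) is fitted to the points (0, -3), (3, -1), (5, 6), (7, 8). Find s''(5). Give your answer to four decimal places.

Let M_i = s''(x_i). Step sizes h_i = 3, 2, 2; slopes of the chords Δ_i = (y_(i+1) - y_i)/h_i = 2/3, 7/2, 1.
  3·M_0 + 10·M_1 + 2·M_2 = 6(Δ_1 - Δ_0) = 17
  2·M_1 + 8·M_2 + 2·M_3 = 6(Δ_2 - Δ_1) = -15
Natural end conditions: M_0 = M_3 = 0.
Solving the tridiagonal system: M_0 = 0, M_1 = 83/38, M_2 = -46/19, M_3 = 0.

-2.4211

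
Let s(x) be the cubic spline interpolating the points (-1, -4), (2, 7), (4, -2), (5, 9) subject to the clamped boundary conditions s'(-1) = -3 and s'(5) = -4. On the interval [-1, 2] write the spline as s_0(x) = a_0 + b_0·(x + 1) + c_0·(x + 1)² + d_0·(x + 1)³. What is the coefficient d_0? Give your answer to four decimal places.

With M_i denoting the second derivative at x_i, h_i = 3, 2, 1, and Δ_i = (y_(i+1) − y_i)/h_i = 11/3, -9/2, 11:
  3·M_0 + 10·M_1 + 2·M_2 = 6(Δ_1 - Δ_0) = -49
  2·M_1 + 6·M_2 + 1·M_3 = 6(Δ_2 - Δ_1) = 93
Clamped end conditions give two more equations: 2h_0·M_0 + h_0·M_1 = 6(Δ_0 - s'(-1)) = 40 and h_2·M_2 + 2h_2·M_3 = 6(s'(5) - Δ_2) = -90.
Solving the tridiagonal system: M_0 = 43/3, M_1 = -46/3, M_2 = 92/3, M_3 = -181/3.
On [-1, 2], with s_0(x) = a_0 + b_0·(x + 1) + c_0·(x + 1)² + d_0·(x + 1)³: c_0 = M_0/2 = 43/6, d_0 = (M_1 - M_0)/(6h_0) = -89/54, b_0 = Δ_0 - h_0(2M_0 + M_1)/6 = -3.

-1.6481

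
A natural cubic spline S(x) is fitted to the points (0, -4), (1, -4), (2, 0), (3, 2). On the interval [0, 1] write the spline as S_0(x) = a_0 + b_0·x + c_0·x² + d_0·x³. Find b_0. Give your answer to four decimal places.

Put σ_i = S'' at the i-th knot. Here h = (1, 1, 1) and Δ = (0, 4, 2), so the interior equations h_(i-1)·σ_(i-1) + 2(h_(i-1)+h_i)·σ_i + h_i·σ_(i+1) = 6(Δ_i − Δ_(i-1)) read
  1·σ_0 + 4·σ_1 + 1·σ_2 = 6(Δ_1 - Δ_0) = 24
  1·σ_1 + 4·σ_2 + 1·σ_3 = 6(Δ_2 - Δ_1) = -12
Natural end conditions: σ_0 = σ_3 = 0.
Solving: σ_0 = 0, σ_1 = 36/5, σ_2 = -24/5, σ_3 = 0.
On [0, 1], with S_0(x) = a_0 + b_0·x + c_0·x² + d_0·x³: c_0 = σ_0/2 = 0, d_0 = (σ_1 - σ_0)/(6h_0) = 6/5, b_0 = Δ_0 - h_0(2σ_0 + σ_1)/6 = -6/5.

-1.2000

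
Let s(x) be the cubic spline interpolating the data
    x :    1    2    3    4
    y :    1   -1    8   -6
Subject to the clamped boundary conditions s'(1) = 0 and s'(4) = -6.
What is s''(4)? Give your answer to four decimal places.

With M_i denoting the second derivative at x_i, h_i = 1, 1, 1, and Δ_i = (y_(i+1) − y_i)/h_i = -2, 9, -14:
  1·M_0 + 4·M_1 + 1·M_2 = 6(Δ_1 - Δ_0) = 66
  1·M_1 + 4·M_2 + 1·M_3 = 6(Δ_2 - Δ_1) = -138
Clamped end conditions give two more equations: 2h_0·M_0 + h_0·M_1 = 6(Δ_0 - s'(1)) = -12 and h_2·M_2 + 2h_2·M_3 = 6(s'(4) - Δ_2) = 48.
Solving: M_0 = -122/5, M_1 = 184/5, M_2 = -284/5, M_3 = 262/5.

52.4000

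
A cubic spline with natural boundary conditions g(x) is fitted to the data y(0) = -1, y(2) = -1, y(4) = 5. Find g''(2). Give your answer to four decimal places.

2.2500

With M_i denoting the second derivative at x_i, h_i = 2, 2, and Δ_i = (y_(i+1) − y_i)/h_i = 0, 3:
  2·M_0 + 8·M_1 + 2·M_2 = 6(Δ_1 - Δ_0) = 18
Natural end conditions: M_0 = M_2 = 0.
Solving: M_0 = 0, M_1 = 9/4, M_2 = 0.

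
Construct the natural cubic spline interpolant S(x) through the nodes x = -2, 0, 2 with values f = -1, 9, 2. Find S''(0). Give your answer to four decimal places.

-6.3750

Write M_i for S''(x_i). With h_i = 2, 2 and divided differences Δ_i = 5, -7/2, the continuity of S' gives the tridiagonal system
  2·M_0 + 8·M_1 + 2·M_2 = 6(Δ_1 - Δ_0) = -51
Natural end conditions: M_0 = M_2 = 0.
Forward elimination and back-substitution give M_0 = 0, M_1 = -51/8, M_2 = 0.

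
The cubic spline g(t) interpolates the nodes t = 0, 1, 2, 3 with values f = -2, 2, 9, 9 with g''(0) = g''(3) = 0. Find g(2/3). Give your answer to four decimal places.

0.1975

With M_i denoting the second derivative at x_i, h_i = 1, 1, 1, and Δ_i = (y_(i+1) − y_i)/h_i = 4, 7, 0:
  1·M_0 + 4·M_1 + 1·M_2 = 6(Δ_1 - Δ_0) = 18
  1·M_1 + 4·M_2 + 1·M_3 = 6(Δ_2 - Δ_1) = -42
Natural end conditions: M_0 = M_3 = 0.
Forward elimination and back-substitution give M_0 = 0, M_1 = 38/5, M_2 = -62/5, M_3 = 0.
On [0, 1], g(t) = -2 + 41/15·t + 0·t² + 19/15·t³.
With t = 2/3: g(2/3) = 16/81.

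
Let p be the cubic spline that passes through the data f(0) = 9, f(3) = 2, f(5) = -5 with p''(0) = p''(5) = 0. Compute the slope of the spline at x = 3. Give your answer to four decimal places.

-3.0333

With M_i denoting the second derivative at x_i, h_i = 3, 2, and Δ_i = (y_(i+1) − y_i)/h_i = -7/3, -7/2:
  3·M_0 + 10·M_1 + 2·M_2 = 6(Δ_1 - Δ_0) = -7
Natural end conditions: M_0 = M_2 = 0.
Solving the tridiagonal system: M_0 = 0, M_1 = -7/10, M_2 = 0.
On [3, 5], p'(x) = b_1 + 2c_1·(x - 3) + 3d_1·(x - 3)² with b_1 = Δ_1 - h_1(2M_1 + M_2)/6 = -91/30, c_1 = M_1/2 = -7/20, d_1 = (M_2 - M_1)/(6h_1) = 7/120. So p'(3) = -91/30.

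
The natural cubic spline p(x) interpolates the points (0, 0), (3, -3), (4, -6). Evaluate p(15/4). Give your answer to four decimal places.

-5.1914

With M_i denoting the second derivative at x_i, h_i = 3, 1, and Δ_i = (y_(i+1) − y_i)/h_i = -1, -3:
  3·M_0 + 8·M_1 + 1·M_2 = 6(Δ_1 - Δ_0) = -12
Natural end conditions: M_0 = M_2 = 0.
Solving: M_0 = 0, M_1 = -3/2, M_2 = 0.
On [3, 4], p(x) = -3 - 5/2·(x - 3) - 3/4·(x - 3)² + 1/4·(x - 3)³.
With (x - 3) = 3/4: p(15/4) = -1329/256.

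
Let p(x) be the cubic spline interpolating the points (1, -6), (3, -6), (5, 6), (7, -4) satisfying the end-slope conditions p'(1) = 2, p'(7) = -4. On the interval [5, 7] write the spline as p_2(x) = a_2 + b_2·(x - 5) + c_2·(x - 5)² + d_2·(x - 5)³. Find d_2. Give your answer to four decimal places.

1.7000

Put M_i = p'' at the i-th knot. Here h = (2, 2, 2) and Δ = (0, 6, -5), so the interior equations h_(i-1)·M_(i-1) + 2(h_(i-1)+h_i)·M_i + h_i·M_(i+1) = 6(Δ_i − Δ_(i-1)) read
  2·M_0 + 8·M_1 + 2·M_2 = 6(Δ_1 - Δ_0) = 36
  2·M_1 + 8·M_2 + 2·M_3 = 6(Δ_2 - Δ_1) = -66
Clamped end conditions give two more equations: 2h_0·M_0 + h_0·M_1 = 6(Δ_0 - p'(1)) = -12 and h_2·M_2 + 2h_2·M_3 = 6(p'(7) - Δ_2) = 6.
Hence M_0 = -39/5, M_1 = 48/5, M_2 = -63/5, M_3 = 39/5.
On [5, 7], with p_2(x) = a_2 + b_2·(x - 5) + c_2·(x - 5)² + d_2·(x - 5)³: c_2 = M_2/2 = -63/10, d_2 = (M_3 - M_2)/(6h_2) = 17/10, b_2 = Δ_2 - h_2(2M_2 + M_3)/6 = 4/5.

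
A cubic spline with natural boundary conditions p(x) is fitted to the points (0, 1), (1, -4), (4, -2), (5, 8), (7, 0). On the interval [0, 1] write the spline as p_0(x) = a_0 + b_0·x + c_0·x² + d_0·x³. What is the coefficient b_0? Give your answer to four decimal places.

With m_i denoting the second derivative at x_i, h_i = 1, 3, 1, 2, and Δ_i = (y_(i+1) − y_i)/h_i = -5, 2/3, 10, -4:
  1·m_0 + 8·m_1 + 3·m_2 = 6(Δ_1 - Δ_0) = 34
  3·m_1 + 8·m_2 + 1·m_3 = 6(Δ_2 - Δ_1) = 56
  1·m_2 + 6·m_3 + 2·m_4 = 6(Δ_3 - Δ_2) = -84
Natural end conditions: m_0 = m_4 = 0.
Solving the tridiagonal system: m_0 = 0, m_1 = 169/161, m_2 = 1374/161, m_3 = -2483/161, m_4 = 0.
On [0, 1], with p_0(x) = a_0 + b_0·x + c_0·x² + d_0·x³: c_0 = m_0/2 = 0, d_0 = (m_1 - m_0)/(6h_0) = 169/966, b_0 = Δ_0 - h_0(2m_0 + m_1)/6 = -4999/966.

-5.1749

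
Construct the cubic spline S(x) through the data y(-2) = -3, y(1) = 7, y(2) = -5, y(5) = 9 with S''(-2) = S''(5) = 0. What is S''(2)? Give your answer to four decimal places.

14.1587

With M_i denoting the second derivative at x_i, h_i = 3, 1, 3, and Δ_i = (y_(i+1) − y_i)/h_i = 10/3, -12, 14/3:
  3·M_0 + 8·M_1 + 1·M_2 = 6(Δ_1 - Δ_0) = -92
  1·M_1 + 8·M_2 + 3·M_3 = 6(Δ_2 - Δ_1) = 100
Natural end conditions: M_0 = M_3 = 0.
Forward elimination and back-substitution give M_0 = 0, M_1 = -836/63, M_2 = 892/63, M_3 = 0.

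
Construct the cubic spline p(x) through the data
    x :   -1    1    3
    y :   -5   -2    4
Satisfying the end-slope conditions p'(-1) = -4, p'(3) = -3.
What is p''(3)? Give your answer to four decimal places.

-9.8750

Let M_i = p''(x_i). Step sizes h_i = 2, 2; slopes of the chords Δ_i = (y_(i+1) - y_i)/h_i = 3/2, 3.
  2·M_0 + 8·M_1 + 2·M_2 = 6(Δ_1 - Δ_0) = 9
Clamped end conditions give two more equations: 2h_0·M_0 + h_0·M_1 = 6(Δ_0 - p'(-1)) = 33 and h_1·M_1 + 2h_1·M_2 = 6(p'(3) - Δ_1) = -36.
Solving: M_0 = 59/8, M_1 = 7/4, M_2 = -79/8.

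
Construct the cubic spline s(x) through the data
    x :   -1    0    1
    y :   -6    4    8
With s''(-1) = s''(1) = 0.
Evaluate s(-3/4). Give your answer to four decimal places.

Let M_i = s''(x_i). Step sizes h_i = 1, 1; slopes of the chords Δ_i = (y_(i+1) - y_i)/h_i = 10, 4.
  1·M_0 + 4·M_1 + 1·M_2 = 6(Δ_1 - Δ_0) = -36
Natural end conditions: M_0 = M_2 = 0.
Forward elimination and back-substitution give M_0 = 0, M_1 = -9, M_2 = 0.
On [-1, 0], s(x) = -6 + 23/2·(x + 1) + 0·(x + 1)² - 3/2·(x + 1)³.
With (x + 1) = 1/4: s(-3/4) = -403/128.

-3.1484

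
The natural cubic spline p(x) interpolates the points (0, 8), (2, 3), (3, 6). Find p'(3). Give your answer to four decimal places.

3.9167

With σ_i denoting the second derivative at x_i, h_i = 2, 1, and Δ_i = (y_(i+1) − y_i)/h_i = -5/2, 3:
  2·σ_0 + 6·σ_1 + 1·σ_2 = 6(Δ_1 - Δ_0) = 33
Natural end conditions: σ_0 = σ_2 = 0.
Solving: σ_0 = 0, σ_1 = 11/2, σ_2 = 0.
On [2, 3], p'(x) = b_1 + 2c_1·(x - 2) + 3d_1·(x - 2)² with b_1 = Δ_1 - h_1(2σ_1 + σ_2)/6 = 7/6, c_1 = σ_1/2 = 11/4, d_1 = (σ_2 - σ_1)/(6h_1) = -11/12. So p'(3) = 47/12.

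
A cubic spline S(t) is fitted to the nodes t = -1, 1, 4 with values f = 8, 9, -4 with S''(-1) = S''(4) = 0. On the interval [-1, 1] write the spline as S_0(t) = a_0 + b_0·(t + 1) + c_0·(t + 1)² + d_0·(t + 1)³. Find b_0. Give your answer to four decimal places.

1.4667

Put σ_i = S'' at the i-th knot. Here h = (2, 3) and Δ = (1/2, -13/3), so the interior equations h_(i-1)·σ_(i-1) + 2(h_(i-1)+h_i)·σ_i + h_i·σ_(i+1) = 6(Δ_i − Δ_(i-1)) read
  2·σ_0 + 10·σ_1 + 3·σ_2 = 6(Δ_1 - Δ_0) = -29
Natural end conditions: σ_0 = σ_2 = 0.
Forward elimination and back-substitution give σ_0 = 0, σ_1 = -29/10, σ_2 = 0.
On [-1, 1], with S_0(t) = a_0 + b_0·(t + 1) + c_0·(t + 1)² + d_0·(t + 1)³: c_0 = σ_0/2 = 0, d_0 = (σ_1 - σ_0)/(6h_0) = -29/120, b_0 = Δ_0 - h_0(2σ_0 + σ_1)/6 = 22/15.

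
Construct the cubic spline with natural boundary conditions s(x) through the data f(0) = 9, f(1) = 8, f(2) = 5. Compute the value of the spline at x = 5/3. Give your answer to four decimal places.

6.1481

With M_i denoting the second derivative at x_i, h_i = 1, 1, and Δ_i = (y_(i+1) − y_i)/h_i = -1, -3:
  1·M_0 + 4·M_1 + 1·M_2 = 6(Δ_1 - Δ_0) = -12
Natural end conditions: M_0 = M_2 = 0.
Forward elimination and back-substitution give M_0 = 0, M_1 = -3, M_2 = 0.
On [1, 2], s(x) = 8 - 2·(x - 1) - 3/2·(x - 1)² + 1/2·(x - 1)³.
With (x - 1) = 2/3: s(5/3) = 166/27.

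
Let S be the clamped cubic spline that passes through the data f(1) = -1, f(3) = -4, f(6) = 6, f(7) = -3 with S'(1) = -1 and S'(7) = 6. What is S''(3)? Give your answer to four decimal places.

Write M_i for S''(x_i). With h_i = 2, 3, 1 and divided differences Δ_i = -3/2, 10/3, -9, the continuity of S' gives the tridiagonal system
  2·M_0 + 10·M_1 + 3·M_2 = 6(Δ_1 - Δ_0) = 29
  3·M_1 + 8·M_2 + 1·M_3 = 6(Δ_2 - Δ_1) = -74
Clamped end conditions give two more equations: 2h_0·M_0 + h_0·M_1 = 6(Δ_0 - S'(1)) = -3 and h_2·M_2 + 2h_2·M_3 = 6(S'(7) - Δ_2) = 90.
Solving the tridiagonal system: M_0 = -449/78, M_1 = 781/78, M_2 = -775/39, M_3 = 4285/78.

10.0128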